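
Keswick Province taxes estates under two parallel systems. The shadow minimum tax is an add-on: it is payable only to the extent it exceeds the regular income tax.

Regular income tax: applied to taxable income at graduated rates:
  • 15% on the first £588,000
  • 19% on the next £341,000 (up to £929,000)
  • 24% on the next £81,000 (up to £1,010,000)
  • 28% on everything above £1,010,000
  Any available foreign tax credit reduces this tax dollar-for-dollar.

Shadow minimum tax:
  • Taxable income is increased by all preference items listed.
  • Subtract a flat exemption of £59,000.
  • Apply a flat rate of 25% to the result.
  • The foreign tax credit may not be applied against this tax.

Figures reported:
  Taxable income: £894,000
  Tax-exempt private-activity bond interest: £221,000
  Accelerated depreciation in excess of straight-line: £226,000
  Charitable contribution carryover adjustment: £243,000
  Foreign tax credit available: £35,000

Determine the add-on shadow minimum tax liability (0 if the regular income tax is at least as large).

£269,910

Regular income tax:
  £588,000 × 15% = £88,200
  £306,000 × 19% = £58,140
  → £146,340
  Less foreign tax credit £35,000 → £111,340

Shadow minimum tax:
  Adjusted income: £894,000 + £221,000 + £226,000 + £243,000 = £1,584,000
  Less exemption £59,000 → base £1,525,000
  £1,525,000 × 25% = £381,250

Excess of shadow minimum tax over regular income tax: £381,250 − £111,340 = £269,910.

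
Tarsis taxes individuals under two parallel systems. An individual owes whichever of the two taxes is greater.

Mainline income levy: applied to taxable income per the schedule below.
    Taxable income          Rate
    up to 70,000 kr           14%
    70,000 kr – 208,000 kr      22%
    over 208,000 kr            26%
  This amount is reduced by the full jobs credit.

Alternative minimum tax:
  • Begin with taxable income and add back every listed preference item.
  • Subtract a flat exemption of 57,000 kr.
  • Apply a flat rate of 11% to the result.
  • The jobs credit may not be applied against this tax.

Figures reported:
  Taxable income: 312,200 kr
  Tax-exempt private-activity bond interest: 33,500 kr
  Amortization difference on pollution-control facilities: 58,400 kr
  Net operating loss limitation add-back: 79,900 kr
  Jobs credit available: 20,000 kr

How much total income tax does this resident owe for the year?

47,252 kr

Mainline income levy:
  70,000 kr × 14% = 9,800 kr
  138,000 kr × 22% = 30,360 kr
  104,200 kr × 26% = 27,092 kr
  → 67,252 kr
  Less jobs credit 20,000 kr → 47,252 kr

Alternative minimum tax:
  Adjusted income: 312,200 kr + 33,500 kr + 58,400 kr + 79,900 kr = 484,000 kr
  Less exemption 57,000 kr → base 427,000 kr
  427,000 kr × 11% = 46,970 kr

47,252 kr > 46,970 kr, so the mainline income levy governs.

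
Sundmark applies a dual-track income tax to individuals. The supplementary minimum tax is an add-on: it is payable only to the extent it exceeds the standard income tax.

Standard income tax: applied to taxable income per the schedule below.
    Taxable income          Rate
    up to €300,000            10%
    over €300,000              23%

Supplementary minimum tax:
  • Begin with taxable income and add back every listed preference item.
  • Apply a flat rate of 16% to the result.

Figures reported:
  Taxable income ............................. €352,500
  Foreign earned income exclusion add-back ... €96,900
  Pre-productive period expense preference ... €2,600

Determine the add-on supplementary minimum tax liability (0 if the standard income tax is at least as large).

Standard income tax:
  €300,000 × 10% = €30,000
  €52,500 × 23% = €12,075
  → €42,075

Supplementary minimum tax:
  Adjusted income: €352,500 + €96,900 + €2,600 = €452,000
  €452,000 × 16% = €72,320

Excess of supplementary minimum tax over standard income tax: €72,320 − €42,075 = €30,245.

€30,245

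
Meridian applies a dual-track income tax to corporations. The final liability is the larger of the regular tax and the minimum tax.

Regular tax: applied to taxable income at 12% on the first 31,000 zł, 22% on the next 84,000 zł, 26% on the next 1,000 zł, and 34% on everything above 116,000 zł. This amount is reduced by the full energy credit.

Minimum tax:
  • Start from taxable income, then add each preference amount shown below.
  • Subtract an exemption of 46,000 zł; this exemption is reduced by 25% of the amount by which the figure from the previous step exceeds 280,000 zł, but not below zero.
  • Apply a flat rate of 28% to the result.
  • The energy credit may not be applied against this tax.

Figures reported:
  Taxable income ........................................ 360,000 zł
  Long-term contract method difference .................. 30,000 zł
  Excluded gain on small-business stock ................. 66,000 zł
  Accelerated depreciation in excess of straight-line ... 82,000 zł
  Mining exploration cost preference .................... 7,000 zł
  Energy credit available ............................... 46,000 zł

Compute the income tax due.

Regular tax:
  31,000 zł × 12% = 3,720 zł
  84,000 zł × 22% = 18,480 zł
  1,000 zł × 26% = 260 zł
  244,000 zł × 34% = 82,960 zł
  → 105,420 zł
  Less energy credit 46,000 zł → 59,420 zł

Minimum tax:
  Adjusted income: 360,000 zł + 30,000 zł + 66,000 zł + 82,000 zł + 7,000 zł = 545,000 zł
  Exemption: 25% × (545,000 zł − 280,000 zł) = 66,250 zł ≥ 46,000 zł, so the exemption is fully phased out
  Base: 545,000 zł − 0 zł = 545,000 zł
  545,000 zł × 28% = 152,600 zł

152,600 zł > 59,420 zł, so the minimum tax is the binding amount.

152,600 zł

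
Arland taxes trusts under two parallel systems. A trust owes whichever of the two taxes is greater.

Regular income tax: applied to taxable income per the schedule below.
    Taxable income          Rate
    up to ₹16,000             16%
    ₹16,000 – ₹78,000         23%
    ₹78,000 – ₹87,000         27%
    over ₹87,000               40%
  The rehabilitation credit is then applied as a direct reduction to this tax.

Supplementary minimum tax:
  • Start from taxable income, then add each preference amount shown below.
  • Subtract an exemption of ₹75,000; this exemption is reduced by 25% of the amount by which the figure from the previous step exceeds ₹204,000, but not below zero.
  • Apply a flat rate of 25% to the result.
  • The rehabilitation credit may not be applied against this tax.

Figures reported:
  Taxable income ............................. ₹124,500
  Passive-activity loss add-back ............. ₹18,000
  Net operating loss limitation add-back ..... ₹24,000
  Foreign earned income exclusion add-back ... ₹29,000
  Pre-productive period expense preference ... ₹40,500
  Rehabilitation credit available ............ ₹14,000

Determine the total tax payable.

Regular income tax:
  ₹16,000 × 16% = ₹2,560
  ₹62,000 × 23% = ₹14,260
  ₹9,000 × 27% = ₹2,430
  ₹37,500 × 40% = ₹15,000
  → ₹34,250
  Less rehabilitation credit ₹14,000 → ₹20,250

Supplementary minimum tax:
  Adjusted income: ₹124,500 + ₹18,000 + ₹24,000 + ₹29,000 + ₹40,500 = ₹236,000
  Exemption: ₹75,000 − 25% × (₹236,000 − ₹204,000) = ₹75,000 − ₹8,000 = ₹67,000
  Base: ₹236,000 − ₹67,000 = ₹169,000
  ₹169,000 × 25% = ₹42,250

₹42,250 > ₹20,250, so the supplementary minimum tax is the binding amount.

₹42,250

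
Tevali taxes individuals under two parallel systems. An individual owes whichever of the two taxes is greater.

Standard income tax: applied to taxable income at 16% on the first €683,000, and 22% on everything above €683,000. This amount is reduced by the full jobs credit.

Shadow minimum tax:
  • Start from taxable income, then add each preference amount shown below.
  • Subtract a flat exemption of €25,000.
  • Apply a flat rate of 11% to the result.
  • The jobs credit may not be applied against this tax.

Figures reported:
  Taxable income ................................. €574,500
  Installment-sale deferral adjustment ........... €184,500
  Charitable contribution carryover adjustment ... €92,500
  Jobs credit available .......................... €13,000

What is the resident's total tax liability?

Shadow minimum tax:
  Adjusted income: €574,500 + €184,500 + €92,500 = €851,500
  Less exemption €25,000 → base €826,500
  €826,500 × 11% = €90,915

Standard income tax:
  €574,500 × 16% = €91,920
  Less jobs credit €13,000 → €78,920

€90,915 > €78,920, so the shadow minimum tax is the binding amount.

€90,915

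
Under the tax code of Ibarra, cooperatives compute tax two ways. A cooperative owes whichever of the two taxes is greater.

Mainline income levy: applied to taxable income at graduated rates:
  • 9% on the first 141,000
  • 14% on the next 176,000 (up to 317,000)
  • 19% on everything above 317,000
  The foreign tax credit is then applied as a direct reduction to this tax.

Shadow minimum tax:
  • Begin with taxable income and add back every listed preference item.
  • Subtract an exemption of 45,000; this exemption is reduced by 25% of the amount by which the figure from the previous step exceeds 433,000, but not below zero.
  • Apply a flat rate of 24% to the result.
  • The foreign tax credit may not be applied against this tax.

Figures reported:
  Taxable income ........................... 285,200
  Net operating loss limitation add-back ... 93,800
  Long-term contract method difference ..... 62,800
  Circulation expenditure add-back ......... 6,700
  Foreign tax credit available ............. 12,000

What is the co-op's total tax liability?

Shadow minimum tax:
  Adjusted income: 285,200 + 93,800 + 62,800 + 6,700 = 448,500
  Exemption: 45,000 − 25% × (448,500 − 433,000) = 45,000 − 3,875 = 41,125
  Base: 448,500 − 41,125 = 407,375
  407,375 × 24% = 97,770

Mainline income levy:
  141,000 × 9% = 12,690
  144,200 × 14% = 20,188
  → 32,878
  Less foreign tax credit 12,000 → 20,878

97,770 > 20,878, so the shadow minimum tax is the binding amount.

97,770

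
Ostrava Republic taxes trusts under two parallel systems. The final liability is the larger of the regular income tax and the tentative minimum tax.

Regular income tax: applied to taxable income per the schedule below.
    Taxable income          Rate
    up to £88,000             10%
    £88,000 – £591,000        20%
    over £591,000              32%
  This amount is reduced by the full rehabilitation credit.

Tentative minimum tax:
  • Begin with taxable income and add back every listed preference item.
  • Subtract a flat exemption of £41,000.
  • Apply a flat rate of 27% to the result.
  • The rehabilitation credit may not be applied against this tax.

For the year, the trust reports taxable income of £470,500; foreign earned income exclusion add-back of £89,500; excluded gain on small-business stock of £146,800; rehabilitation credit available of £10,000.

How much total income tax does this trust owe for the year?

£179,766

Tentative minimum tax:
  Adjusted income: £470,500 + £89,500 + £146,800 = £706,800
  Less exemption £41,000 → base £665,800
  £665,800 × 27% = £179,766

Regular income tax:
  £88,000 × 10% = £8,800
  £382,500 × 20% = £76,500
  → £85,300
  Less rehabilitation credit £10,000 → £75,300

£179,766 > £75,300, so the tentative minimum tax is the binding amount.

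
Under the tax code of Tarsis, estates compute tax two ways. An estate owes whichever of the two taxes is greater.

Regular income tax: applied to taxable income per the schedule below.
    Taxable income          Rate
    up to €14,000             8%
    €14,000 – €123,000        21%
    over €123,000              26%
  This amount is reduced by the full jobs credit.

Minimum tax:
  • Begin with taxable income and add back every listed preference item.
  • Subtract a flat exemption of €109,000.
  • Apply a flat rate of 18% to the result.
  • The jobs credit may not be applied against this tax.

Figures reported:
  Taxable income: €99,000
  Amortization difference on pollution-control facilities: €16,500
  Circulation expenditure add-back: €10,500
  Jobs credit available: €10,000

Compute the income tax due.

Regular income tax:
  €14,000 × 8% = €1,120
  €85,000 × 21% = €17,850
  → €18,970
  Less jobs credit €10,000 → €8,970

Minimum tax:
  Adjusted income: €99,000 + €16,500 + €10,500 = €126,000
  Less exemption €109,000 → base €17,000
  €17,000 × 18% = €3,060

€8,970 > €3,060, so the regular income tax governs.

€8,970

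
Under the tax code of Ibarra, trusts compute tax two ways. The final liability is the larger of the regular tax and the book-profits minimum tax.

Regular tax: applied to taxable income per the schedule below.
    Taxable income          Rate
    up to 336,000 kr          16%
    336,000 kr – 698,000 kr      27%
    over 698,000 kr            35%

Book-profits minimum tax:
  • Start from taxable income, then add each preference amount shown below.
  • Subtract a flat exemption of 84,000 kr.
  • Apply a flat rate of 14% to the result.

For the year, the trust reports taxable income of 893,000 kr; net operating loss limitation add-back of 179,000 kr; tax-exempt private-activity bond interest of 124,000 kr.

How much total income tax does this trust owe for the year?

219,750 kr

Regular tax:
  336,000 kr × 16% = 53,760 kr
  362,000 kr × 27% = 97,740 kr
  195,000 kr × 35% = 68,250 kr
  → 219,750 kr

Book-profits minimum tax:
  Adjusted income: 893,000 kr + 179,000 kr + 124,000 kr = 1,196,000 kr
  Less exemption 84,000 kr → base 1,112,000 kr
  1,112,000 kr × 14% = 155,680 kr

219,750 kr > 155,680 kr, so the regular tax governs.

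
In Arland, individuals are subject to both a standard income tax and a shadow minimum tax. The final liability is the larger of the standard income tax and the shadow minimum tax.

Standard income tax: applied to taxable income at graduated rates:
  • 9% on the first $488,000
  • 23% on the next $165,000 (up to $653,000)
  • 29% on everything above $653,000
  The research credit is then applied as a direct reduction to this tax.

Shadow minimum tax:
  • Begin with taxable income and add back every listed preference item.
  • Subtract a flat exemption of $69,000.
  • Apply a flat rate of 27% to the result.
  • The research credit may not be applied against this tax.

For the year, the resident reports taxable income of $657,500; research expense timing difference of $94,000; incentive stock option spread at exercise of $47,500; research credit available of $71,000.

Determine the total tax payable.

Standard income tax:
  $488,000 × 9% = $43,920
  $165,000 × 23% = $37,950
  $4,500 × 29% = $1,305
  → $83,175
  Less research credit $71,000 → $12,175

Shadow minimum tax:
  Adjusted income: $657,500 + $94,000 + $47,500 = $799,000
  Less exemption $69,000 → base $730,000
  $730,000 × 27% = $197,100

$197,100 > $12,175, so the shadow minimum tax is the binding amount.

$197,100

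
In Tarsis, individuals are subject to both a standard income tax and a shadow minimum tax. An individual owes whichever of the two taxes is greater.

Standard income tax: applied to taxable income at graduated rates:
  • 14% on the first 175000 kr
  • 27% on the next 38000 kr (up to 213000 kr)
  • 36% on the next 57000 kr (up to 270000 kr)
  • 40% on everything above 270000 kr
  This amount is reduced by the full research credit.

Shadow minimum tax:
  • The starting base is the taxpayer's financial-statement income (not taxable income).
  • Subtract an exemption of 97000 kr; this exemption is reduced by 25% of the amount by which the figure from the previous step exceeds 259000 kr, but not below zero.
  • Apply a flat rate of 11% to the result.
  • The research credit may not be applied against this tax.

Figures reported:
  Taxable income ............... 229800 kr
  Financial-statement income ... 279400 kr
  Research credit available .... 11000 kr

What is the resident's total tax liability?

Standard income tax:
  175000 kr × 14% = 24500 kr
  38000 kr × 27% = 10260 kr
  16800 kr × 36% = 6048 kr
  → 40808 kr
  Less research credit 11000 kr → 29808 kr

Shadow minimum tax:
  Base (financial-statement income): 279400 kr
  Exemption: 97000 kr − 25% × (279400 kr − 259000 kr) = 97000 kr − 5100 kr = 91900 kr
  Base: 279400 kr − 91900 kr = 187500 kr
  187500 kr × 11% = 20625 kr

29808 kr > 20625 kr, so the standard income tax governs.

29808 kr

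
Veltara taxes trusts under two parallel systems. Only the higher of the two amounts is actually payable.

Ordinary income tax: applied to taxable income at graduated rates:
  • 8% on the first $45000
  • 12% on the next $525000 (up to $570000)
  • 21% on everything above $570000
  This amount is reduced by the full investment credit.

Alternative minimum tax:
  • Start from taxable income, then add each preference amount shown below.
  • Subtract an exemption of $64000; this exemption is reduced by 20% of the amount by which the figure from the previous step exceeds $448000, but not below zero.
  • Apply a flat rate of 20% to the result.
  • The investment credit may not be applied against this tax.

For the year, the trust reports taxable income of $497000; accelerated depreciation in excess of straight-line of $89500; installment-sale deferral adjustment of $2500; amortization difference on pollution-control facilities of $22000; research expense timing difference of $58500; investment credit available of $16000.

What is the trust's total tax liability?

Ordinary income tax:
  $45000 × 8% = $3600
  $452000 × 12% = $54240
  → $57840
  Less investment credit $16000 → $41840

Alternative minimum tax:
  Adjusted income: $497000 + $89500 + $2500 + $22000 + $58500 = $669500
  Exemption: $64000 − 20% × ($669500 − $448000) = $64000 − $44300 = $19700
  Base: $669500 − $19700 = $649800
  $649800 × 20% = $129960

$129960 > $41840, so the alternative minimum tax is the binding amount.

$129960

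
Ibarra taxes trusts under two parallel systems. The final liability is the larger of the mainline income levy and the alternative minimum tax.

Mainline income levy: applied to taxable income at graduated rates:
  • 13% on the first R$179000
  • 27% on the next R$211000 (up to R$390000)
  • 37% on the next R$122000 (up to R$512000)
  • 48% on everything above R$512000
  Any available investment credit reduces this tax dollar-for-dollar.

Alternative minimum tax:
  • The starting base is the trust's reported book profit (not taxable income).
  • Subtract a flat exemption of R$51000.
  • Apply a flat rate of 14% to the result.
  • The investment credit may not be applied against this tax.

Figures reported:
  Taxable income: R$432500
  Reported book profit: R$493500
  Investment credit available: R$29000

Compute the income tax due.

R$66965

Mainline income levy:
  R$179000 × 13% = R$23270
  R$211000 × 27% = R$56970
  R$42500 × 37% = R$15725
  → R$95965
  Less investment credit R$29000 → R$66965

Alternative minimum tax:
  Base (reported book profit): R$493500
  Less exemption R$51000 → base R$442500
  R$442500 × 14% = R$61950

R$66965 > R$61950, so the mainline income levy governs.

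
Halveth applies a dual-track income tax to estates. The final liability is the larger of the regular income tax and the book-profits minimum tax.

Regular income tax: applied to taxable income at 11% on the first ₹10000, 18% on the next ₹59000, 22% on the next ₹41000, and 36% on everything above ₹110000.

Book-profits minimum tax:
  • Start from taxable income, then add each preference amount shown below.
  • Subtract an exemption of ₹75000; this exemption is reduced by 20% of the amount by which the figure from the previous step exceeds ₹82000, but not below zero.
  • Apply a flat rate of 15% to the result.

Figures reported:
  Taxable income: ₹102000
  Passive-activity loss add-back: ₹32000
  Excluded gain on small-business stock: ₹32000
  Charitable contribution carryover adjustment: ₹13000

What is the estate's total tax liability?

Regular income tax:
  ₹10000 × 11% = ₹1100
  ₹59000 × 18% = ₹10620
  ₹33000 × 22% = ₹7260
  → ₹18980

Book-profits minimum tax:
  Adjusted income: ₹102000 + ₹32000 + ₹32000 + ₹13000 = ₹179000
  Exemption: ₹75000 − 20% × (₹179000 − ₹82000) = ₹75000 − ₹19400 = ₹55600
  Base: ₹179000 − ₹55600 = ₹123400
  ₹123400 × 15% = ₹18510

₹18980 > ₹18510, so the regular income tax governs.

₹18980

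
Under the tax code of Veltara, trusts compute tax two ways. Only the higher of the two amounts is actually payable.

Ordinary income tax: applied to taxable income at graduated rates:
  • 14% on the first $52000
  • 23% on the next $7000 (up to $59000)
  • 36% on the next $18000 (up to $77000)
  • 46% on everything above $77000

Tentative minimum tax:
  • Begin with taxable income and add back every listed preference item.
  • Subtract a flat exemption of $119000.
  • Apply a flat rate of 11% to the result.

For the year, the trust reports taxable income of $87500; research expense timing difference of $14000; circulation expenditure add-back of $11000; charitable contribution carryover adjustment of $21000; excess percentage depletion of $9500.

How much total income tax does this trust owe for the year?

Ordinary income tax:
  $52000 × 14% = $7280
  $7000 × 23% = $1610
  $18000 × 36% = $6480
  $10500 × 46% = $4830
  → $20200

Tentative minimum tax:
  Adjusted income: $87500 + $14000 + $11000 + $21000 + $9500 = $143000
  Less exemption $119000 → base $24000
  $24000 × 11% = $2640

$20200 > $2640, so the ordinary income tax governs.

$20200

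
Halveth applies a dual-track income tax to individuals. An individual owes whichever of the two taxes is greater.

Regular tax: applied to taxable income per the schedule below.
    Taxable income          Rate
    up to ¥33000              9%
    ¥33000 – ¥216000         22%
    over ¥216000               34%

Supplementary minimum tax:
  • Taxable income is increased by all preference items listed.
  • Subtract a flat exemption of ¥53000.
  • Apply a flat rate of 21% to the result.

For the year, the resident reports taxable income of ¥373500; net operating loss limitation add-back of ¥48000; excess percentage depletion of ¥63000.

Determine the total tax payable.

¥96780

Supplementary minimum tax:
  Adjusted income: ¥373500 + ¥48000 + ¥63000 = ¥484500
  Less exemption ¥53000 → base ¥431500
  ¥431500 × 21% = ¥90615

Regular tax:
  ¥33000 × 9% = ¥2970
  ¥183000 × 22% = ¥40260
  ¥157500 × 34% = ¥53550
  → ¥96780

¥96780 > ¥90615, so the regular tax governs.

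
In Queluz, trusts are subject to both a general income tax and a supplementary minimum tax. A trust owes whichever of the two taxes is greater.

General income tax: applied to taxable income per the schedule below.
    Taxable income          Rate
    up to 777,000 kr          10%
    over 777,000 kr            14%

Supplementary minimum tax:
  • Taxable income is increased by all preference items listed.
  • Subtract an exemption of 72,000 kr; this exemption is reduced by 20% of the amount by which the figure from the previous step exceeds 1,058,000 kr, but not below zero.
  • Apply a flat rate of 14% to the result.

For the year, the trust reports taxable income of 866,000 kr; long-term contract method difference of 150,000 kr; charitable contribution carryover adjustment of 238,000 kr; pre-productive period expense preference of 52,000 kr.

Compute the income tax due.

General income tax:
  777,000 kr × 10% = 77,700 kr
  89,000 kr × 14% = 12,460 kr
  → 90,160 kr

Supplementary minimum tax:
  Adjusted income: 866,000 kr + 150,000 kr + 238,000 kr + 52,000 kr = 1,306,000 kr
  Exemption: 72,000 kr − 20% × (1,306,000 kr − 1,058,000 kr) = 72,000 kr − 49,600 kr = 22,400 kr
  Base: 1,306,000 kr − 22,400 kr = 1,283,600 kr
  1,283,600 kr × 14% = 179,704 kr

179,704 kr > 90,160 kr, so the supplementary minimum tax is the binding amount.

179,704 kr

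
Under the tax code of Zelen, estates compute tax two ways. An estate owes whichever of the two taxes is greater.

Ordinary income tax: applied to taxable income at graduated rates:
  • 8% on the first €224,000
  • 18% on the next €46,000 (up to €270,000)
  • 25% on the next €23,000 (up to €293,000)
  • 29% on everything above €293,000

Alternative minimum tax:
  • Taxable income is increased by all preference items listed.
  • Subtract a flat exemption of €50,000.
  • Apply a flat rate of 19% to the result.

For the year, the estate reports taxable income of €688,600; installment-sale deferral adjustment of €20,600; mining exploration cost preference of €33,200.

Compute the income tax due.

€146,674

Ordinary income tax:
  €224,000 × 8% = €17,920
  €46,000 × 18% = €8,280
  €23,000 × 25% = €5,750
  €395,600 × 29% = €114,724
  → €146,674

Alternative minimum tax:
  Adjusted income: €688,600 + €20,600 + €33,200 = €742,400
  Less exemption €50,000 → base €692,400
  €692,400 × 19% = €131,556

€146,674 > €131,556, so the ordinary income tax governs.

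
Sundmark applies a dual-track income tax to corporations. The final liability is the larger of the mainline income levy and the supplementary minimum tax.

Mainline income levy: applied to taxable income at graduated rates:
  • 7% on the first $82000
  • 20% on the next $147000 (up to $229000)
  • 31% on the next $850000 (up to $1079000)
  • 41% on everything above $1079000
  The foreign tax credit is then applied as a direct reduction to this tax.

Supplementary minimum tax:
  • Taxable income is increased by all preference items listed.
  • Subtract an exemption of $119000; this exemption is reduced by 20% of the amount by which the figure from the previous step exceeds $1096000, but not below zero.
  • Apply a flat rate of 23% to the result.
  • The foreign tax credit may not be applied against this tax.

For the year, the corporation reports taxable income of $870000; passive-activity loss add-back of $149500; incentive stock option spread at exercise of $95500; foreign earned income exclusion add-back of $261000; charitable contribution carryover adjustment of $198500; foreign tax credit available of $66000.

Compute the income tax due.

Mainline income levy:
  $82000 × 7% = $5740
  $147000 × 20% = $29400
  $641000 × 31% = $198710
  → $233850
  Less foreign tax credit $66000 → $167850

Supplementary minimum tax:
  Adjusted income: $870000 + $149500 + $95500 + $261000 + $198500 = $1574500
  Exemption: $119000 − 20% × ($1574500 − $1096000) = $119000 − $95700 = $23300
  Base: $1574500 − $23300 = $1551200
  $1551200 × 23% = $356776

$356776 > $167850, so the supplementary minimum tax is the binding amount.

$356776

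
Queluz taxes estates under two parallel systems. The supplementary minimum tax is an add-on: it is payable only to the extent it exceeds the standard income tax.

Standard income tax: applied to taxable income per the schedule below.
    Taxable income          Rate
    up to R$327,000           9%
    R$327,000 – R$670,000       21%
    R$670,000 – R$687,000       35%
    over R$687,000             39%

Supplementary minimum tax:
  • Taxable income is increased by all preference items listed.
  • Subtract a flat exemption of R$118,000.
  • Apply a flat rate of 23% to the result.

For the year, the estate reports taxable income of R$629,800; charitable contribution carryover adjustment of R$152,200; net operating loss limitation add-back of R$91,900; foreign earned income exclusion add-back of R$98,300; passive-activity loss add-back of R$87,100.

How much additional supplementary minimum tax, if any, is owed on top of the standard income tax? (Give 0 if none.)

R$123,481

Supplementary minimum tax:
  Adjusted income: R$629,800 + R$152,200 + R$91,900 + R$98,300 + R$87,100 = R$1,059,300
  Less exemption R$118,000 → base R$941,300
  R$941,300 × 23% = R$216,499

Standard income tax:
  R$327,000 × 9% = R$29,430
  R$302,800 × 21% = R$63,588
  → R$93,018

Excess of supplementary minimum tax over standard income tax: R$216,499 − R$93,018 = R$123,481.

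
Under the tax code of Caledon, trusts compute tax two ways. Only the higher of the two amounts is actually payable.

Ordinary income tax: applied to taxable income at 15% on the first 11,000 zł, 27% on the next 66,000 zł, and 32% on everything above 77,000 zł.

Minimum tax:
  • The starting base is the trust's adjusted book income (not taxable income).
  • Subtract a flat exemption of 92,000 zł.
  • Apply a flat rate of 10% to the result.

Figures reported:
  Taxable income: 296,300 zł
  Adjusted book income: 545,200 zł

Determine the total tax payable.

Ordinary income tax:
  11,000 zł × 15% = 1,650 zł
  66,000 zł × 27% = 17,820 zł
  219,300 zł × 32% = 70,176 zł
  → 89,646 zł

Minimum tax:
  Base (adjusted book income): 545,200 zł
  Less exemption 92,000 zł → base 453,200 zł
  453,200 zł × 10% = 45,320 zł

89,646 zł > 45,320 zł, so the ordinary income tax governs.

89,646 zł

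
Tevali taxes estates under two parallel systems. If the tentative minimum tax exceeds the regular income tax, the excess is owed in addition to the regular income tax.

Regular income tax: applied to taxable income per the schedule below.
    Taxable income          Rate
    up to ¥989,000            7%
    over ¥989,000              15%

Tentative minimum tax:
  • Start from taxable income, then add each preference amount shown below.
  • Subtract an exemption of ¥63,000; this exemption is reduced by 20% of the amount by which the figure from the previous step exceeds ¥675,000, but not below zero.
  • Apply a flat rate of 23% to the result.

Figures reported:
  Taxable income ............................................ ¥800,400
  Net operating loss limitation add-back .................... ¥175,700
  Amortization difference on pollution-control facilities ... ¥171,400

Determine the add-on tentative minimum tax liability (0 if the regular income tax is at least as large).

¥207,897

Tentative minimum tax:
  Adjusted income: ¥800,400 + ¥175,700 + ¥171,400 = ¥1,147,500
  Exemption: 20% × (¥1,147,500 − ¥675,000) = ¥94,500 ≥ ¥63,000, so the exemption is fully phased out
  Base: ¥1,147,500 − ¥0 = ¥1,147,500
  ¥1,147,500 × 23% = ¥263,925

Regular income tax:
  ¥800,400 × 7% = ¥56,028

Excess of tentative minimum tax over regular income tax: ¥263,925 − ¥56,028 = ¥207,897.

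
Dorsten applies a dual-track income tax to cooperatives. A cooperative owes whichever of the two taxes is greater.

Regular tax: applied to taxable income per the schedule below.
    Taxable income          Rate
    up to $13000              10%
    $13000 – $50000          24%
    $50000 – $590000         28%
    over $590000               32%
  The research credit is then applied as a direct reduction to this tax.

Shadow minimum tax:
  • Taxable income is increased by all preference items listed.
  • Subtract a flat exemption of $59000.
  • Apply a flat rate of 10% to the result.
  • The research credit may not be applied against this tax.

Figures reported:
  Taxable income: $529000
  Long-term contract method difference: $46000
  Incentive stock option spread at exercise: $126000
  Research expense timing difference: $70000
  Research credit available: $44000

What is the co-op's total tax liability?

$100300

Regular tax:
  $13000 × 10% = $1300
  $37000 × 24% = $8880
  $479000 × 28% = $134120
  → $144300
  Less research credit $44000 → $100300

Shadow minimum tax:
  Adjusted income: $529000 + $46000 + $126000 + $70000 = $771000
  Less exemption $59000 → base $712000
  $712000 × 10% = $71200

$100300 > $71200, so the regular tax governs.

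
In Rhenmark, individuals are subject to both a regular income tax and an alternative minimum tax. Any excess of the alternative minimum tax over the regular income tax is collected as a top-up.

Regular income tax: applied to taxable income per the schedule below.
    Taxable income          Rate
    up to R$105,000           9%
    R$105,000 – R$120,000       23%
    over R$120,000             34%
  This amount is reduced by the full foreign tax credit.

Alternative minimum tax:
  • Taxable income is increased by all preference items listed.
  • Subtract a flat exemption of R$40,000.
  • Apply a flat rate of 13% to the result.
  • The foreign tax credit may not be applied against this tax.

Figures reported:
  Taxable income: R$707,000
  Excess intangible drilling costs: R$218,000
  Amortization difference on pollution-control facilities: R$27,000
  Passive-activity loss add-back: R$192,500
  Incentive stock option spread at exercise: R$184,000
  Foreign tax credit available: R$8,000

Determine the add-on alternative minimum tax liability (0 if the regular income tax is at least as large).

Alternative minimum tax:
  Adjusted income: R$707,000 + R$218,000 + R$27,000 + R$192,500 + R$184,000 = R$1,328,500
  Less exemption R$40,000 → base R$1,288,500
  R$1,288,500 × 13% = R$167,505

Regular income tax:
  R$105,000 × 9% = R$9,450
  R$15,000 × 23% = R$3,450
  R$587,000 × 34% = R$199,580
  → R$212,480
  Less foreign tax credit R$8,000 → R$204,480

R$167,505 ≤ R$204,480, so no add-on is due.

R$0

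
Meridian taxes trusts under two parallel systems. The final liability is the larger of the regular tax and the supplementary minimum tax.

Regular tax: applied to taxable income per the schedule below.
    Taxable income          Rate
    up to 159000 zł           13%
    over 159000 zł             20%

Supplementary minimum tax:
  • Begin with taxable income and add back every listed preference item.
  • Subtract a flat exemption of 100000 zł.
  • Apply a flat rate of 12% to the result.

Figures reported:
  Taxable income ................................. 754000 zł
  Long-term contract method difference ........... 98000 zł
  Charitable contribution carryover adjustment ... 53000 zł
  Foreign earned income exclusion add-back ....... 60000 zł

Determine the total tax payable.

Supplementary minimum tax:
  Adjusted income: 754000 zł + 98000 zł + 53000 zł + 60000 zł = 965000 zł
  Less exemption 100000 zł → base 865000 zł
  865000 zł × 12% = 103800 zł

Regular tax:
  159000 zł × 13% = 20670 zł
  595000 zł × 20% = 119000 zł
  → 139670 zł

139670 zł > 103800 zł, so the regular tax governs.

139670 zł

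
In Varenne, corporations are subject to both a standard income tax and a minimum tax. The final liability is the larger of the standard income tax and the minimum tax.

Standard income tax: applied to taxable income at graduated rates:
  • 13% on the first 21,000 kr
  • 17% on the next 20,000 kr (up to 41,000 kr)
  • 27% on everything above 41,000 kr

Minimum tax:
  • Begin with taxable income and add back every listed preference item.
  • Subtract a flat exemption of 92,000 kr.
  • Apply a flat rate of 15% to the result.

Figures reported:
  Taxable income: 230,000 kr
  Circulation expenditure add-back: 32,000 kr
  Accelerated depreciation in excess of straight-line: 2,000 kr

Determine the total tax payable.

57,160 kr

Minimum tax:
  Adjusted income: 230,000 kr + 32,000 kr + 2,000 kr = 264,000 kr
  Less exemption 92,000 kr → base 172,000 kr
  172,000 kr × 15% = 25,800 kr

Standard income tax:
  21,000 kr × 13% = 2,730 kr
  20,000 kr × 17% = 3,400 kr
  189,000 kr × 27% = 51,030 kr
  → 57,160 kr

57,160 kr > 25,800 kr, so the standard income tax governs.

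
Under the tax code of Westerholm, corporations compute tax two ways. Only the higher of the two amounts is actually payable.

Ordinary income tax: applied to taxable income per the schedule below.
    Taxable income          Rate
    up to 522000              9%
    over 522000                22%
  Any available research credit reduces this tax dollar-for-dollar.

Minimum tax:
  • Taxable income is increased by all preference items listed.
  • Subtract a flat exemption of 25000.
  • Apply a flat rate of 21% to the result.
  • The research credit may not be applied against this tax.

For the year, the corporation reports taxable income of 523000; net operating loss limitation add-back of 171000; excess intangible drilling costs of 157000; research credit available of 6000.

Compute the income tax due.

Minimum tax:
  Adjusted income: 523000 + 171000 + 157000 = 851000
  Less exemption 25000 → base 826000
  826000 × 21% = 173460

Ordinary income tax:
  522000 × 9% = 46980
  1000 × 22% = 220
  → 47200
  Less research credit 6000 → 41200

173460 > 41200, so the minimum tax is the binding amount.

173460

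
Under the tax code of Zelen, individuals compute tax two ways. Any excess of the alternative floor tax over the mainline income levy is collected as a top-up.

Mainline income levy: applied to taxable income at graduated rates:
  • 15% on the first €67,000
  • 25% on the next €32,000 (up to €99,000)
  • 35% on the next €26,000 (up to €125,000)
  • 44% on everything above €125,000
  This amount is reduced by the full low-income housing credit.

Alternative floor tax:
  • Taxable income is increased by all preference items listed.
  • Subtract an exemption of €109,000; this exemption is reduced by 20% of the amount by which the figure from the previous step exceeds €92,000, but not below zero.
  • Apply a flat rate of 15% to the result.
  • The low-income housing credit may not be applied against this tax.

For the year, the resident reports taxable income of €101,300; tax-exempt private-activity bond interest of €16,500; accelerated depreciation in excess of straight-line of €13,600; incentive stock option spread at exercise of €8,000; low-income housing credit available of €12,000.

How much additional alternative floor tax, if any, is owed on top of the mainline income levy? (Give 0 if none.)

€0

Mainline income levy:
  €67,000 × 15% = €10,050
  €32,000 × 25% = €8,000
  €2,300 × 35% = €805
  → €18,855
  Less low-income housing credit €12,000 → €6,855

Alternative floor tax:
  Adjusted income: €101,300 + €16,500 + €13,600 + €8,000 = €139,400
  Exemption: €109,000 − 20% × (€139,400 − €92,000) = €109,000 − €9,480 = €99,520
  Base: €139,400 − €99,520 = €39,880
  €39,880 × 15% = €5,982

€5,982 ≤ €6,855, so no add-on is due.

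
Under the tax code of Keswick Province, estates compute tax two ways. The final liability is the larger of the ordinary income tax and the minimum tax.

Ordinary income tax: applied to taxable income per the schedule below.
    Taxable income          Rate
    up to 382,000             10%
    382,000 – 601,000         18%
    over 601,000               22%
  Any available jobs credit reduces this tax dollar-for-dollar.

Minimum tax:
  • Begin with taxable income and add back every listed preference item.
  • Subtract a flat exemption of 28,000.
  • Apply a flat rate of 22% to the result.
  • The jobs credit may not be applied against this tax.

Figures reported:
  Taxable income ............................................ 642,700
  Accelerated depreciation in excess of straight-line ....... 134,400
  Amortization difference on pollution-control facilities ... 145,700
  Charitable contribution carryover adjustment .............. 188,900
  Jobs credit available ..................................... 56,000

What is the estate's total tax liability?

Minimum tax:
  Adjusted income: 642,700 + 134,400 + 145,700 + 188,900 = 1,111,700
  Less exemption 28,000 → base 1,083,700
  1,083,700 × 22% = 238,414

Ordinary income tax:
  382,000 × 10% = 38,200
  219,000 × 18% = 39,420
  41,700 × 22% = 9,174
  → 86,794
  Less jobs credit 56,000 → 30,794

238,414 > 30,794, so the minimum tax is the binding amount.

238,414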